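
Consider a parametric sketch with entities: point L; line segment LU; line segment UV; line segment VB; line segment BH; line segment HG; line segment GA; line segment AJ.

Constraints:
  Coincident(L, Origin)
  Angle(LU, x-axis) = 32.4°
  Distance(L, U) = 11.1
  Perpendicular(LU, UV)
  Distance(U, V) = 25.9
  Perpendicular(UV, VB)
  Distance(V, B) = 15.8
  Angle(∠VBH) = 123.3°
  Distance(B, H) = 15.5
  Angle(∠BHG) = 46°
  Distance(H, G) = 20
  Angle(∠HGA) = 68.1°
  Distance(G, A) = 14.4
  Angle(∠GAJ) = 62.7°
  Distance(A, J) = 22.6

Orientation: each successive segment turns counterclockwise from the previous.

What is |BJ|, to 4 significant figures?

18.46

L is at the origin; LU runs at 32.4° with length 11.1, so U = (9.372, 5.948). LU ⟂ UV, so UV runs at 122.4°; with |UV| = 25.9, V = (-4.506, 27.82). The perpendicularity gives VB at right angles to UV, so VB runs at -147.6°; with |VB| = 15.8, B = (-17.85, 19.35). ∠VBH = 123.3° gives BH at -90.90° from the x-axis; with |BH| = 15.5, H = (-18.09, 3.852). ∠BHG = 46.0° gives HG at 43.10° from the x-axis; with |HG| = 20.0, G = (-3.486, 17.52). ∠HGA = 68.1° gives GA at 155.0° from the x-axis; with |GA| = 14.4, A = (-16.54, 23.60). ∠GAJ = 62.7° gives AJ at -87.70° from the x-axis; with |AJ| = 22.6, J = (-15.63, 1.021). Then |BJ| = |J − B| = 18.46.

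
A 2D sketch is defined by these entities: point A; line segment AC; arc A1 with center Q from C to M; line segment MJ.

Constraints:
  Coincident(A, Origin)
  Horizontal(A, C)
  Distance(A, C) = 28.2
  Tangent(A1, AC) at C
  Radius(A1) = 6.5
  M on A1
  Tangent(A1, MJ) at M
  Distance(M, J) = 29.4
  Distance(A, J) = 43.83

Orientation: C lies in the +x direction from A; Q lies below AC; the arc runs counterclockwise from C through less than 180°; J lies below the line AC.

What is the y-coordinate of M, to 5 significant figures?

-7.1021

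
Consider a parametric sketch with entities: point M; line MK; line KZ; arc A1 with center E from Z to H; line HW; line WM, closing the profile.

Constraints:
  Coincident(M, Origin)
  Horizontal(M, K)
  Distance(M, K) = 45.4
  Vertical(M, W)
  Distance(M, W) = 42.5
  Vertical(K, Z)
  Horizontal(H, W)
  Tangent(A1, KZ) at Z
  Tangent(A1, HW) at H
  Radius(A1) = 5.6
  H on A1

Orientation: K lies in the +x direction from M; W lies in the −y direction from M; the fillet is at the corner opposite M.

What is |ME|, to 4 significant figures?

54.27

MW is vertical with |MW| = 42.5 and W on the −y side, so W = (0.000, -42.50). The virtual corner opposite M is at (45.40, -42.50). The tangent condition forces EZ to be normal to KZ and A1 meets HW tangentially, so EH is at right angles to HW, with radius 5.6, so the center E sits 5.6 in from both sides at E = (39.80, -36.90). Then |ME| = |E − M| = 54.27.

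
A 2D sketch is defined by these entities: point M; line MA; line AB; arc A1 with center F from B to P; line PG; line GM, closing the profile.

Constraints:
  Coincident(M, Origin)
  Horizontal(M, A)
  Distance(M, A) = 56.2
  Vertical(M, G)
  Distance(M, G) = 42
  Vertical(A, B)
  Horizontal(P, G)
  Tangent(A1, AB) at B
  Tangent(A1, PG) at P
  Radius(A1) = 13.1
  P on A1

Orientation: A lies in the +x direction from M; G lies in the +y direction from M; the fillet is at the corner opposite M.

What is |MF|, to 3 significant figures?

51.9

M is at the origin; M and A share the same y with |MA| = 56.2 and A on the +x side, so A = (56.2, 0.00). MG is vertical with |MG| = 42.0 and G on the +y side, so G = (0.00, 42.0). The virtual corner opposite M is at (56.2, 42.0). The tangent condition forces FB to be normal to AB and tangency of A1 to PG means the radius FP is perpendicular to PG, with radius 13.1, so the center F sits 13.1 in from both sides at F = (43.1, 28.9). Then |MF| = |F − M| = 51.9.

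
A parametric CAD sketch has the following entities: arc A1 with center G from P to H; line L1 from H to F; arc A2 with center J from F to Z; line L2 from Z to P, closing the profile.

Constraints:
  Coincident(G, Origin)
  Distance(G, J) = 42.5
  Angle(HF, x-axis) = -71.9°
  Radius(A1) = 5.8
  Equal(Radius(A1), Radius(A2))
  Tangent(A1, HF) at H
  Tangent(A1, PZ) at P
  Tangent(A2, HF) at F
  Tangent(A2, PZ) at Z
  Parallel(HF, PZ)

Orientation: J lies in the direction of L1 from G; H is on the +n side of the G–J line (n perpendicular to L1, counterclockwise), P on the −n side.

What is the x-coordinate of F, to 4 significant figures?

18.72

The slot axis is L1's direction at -71.9°, so u = (cos -71.9°, sin -71.9°) = (0.3107, -0.9505) and n = (−sin -71.9°, cos -71.9°) = (0.9505, 0.3107). G is at the origin and J lies 42.5 along u from G, so J = 42.5·u = (13.20, -40.40). Tangency of A1 to both parallel lines with radius 5.8 puts H and P at G ± 5.8·n: H = (5.513, 1.802), P = (-5.513, -1.802). Equal radii place F and Z the same way about J: F = J + 5.8·n = (18.72, -38.59), Z = J − 5.8·n = (7.691, -42.20). So F.x = 18.72.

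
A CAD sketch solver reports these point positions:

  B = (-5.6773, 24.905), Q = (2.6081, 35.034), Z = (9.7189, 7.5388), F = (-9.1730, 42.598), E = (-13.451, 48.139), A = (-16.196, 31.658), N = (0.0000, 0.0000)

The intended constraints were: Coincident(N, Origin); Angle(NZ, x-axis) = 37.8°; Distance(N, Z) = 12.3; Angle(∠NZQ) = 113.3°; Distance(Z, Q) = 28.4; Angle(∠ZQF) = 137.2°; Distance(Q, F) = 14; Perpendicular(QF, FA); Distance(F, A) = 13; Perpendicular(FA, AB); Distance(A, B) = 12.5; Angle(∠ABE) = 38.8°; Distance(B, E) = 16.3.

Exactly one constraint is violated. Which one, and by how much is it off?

Distance(B, E) = 16.3 — off by 8.20.

N = (0.00, 0.00) ✓; NZ at 37.80° ✓; |NZ| = 12.30 ✓; ∠NZQ = 113.3° ✓; |ZQ| = 28.40 ✓; ∠ZQF = 137.2° ✓; |QF| = 14.00 ✓; ∠(QF, FA) = 90.00° ✓; |FA| = 13.00 ✓; ∠(FA, AB) = 90.00° ✓; |AB| = 12.50 ✓; ∠ABE = 38.80° ✓; |BE| = 24.50 ✗.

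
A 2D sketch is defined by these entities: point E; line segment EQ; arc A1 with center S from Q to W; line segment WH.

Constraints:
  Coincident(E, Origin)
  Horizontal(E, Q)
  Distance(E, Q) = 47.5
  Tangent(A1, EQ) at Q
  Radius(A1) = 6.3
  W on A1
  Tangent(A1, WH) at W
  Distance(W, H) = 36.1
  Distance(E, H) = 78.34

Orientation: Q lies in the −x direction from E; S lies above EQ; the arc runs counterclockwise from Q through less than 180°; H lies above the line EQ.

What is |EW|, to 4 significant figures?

44.63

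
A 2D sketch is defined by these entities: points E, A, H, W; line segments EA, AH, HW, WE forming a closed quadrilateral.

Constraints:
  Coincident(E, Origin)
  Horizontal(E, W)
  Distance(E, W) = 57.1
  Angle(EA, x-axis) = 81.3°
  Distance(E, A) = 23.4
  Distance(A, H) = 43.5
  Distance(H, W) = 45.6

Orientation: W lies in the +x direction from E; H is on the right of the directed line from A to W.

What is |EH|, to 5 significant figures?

24.286

Checks: E.y = 0.00, W.y = 0.00 ✓; |AH| = 43.50 ✓; |HW| = 45.60 ✓.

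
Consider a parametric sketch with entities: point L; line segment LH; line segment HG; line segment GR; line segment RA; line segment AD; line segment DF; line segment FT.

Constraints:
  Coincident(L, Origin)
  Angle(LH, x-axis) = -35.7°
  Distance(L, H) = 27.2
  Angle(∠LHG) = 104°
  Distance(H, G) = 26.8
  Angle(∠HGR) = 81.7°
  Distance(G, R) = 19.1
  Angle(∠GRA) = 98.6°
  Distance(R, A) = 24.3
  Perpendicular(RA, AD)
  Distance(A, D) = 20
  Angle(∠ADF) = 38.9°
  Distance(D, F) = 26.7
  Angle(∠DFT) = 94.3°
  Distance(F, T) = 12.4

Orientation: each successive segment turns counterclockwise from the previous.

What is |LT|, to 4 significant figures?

14.22

∠ADF = 38.9° gives DF at 91.10° from the x-axis; with |DF| = 26.7, F = (21.93, 9.847). ∠DFT = 94.3° gives FT at 176.8° from the x-axis; with |FT| = 12.4, T = (9.549, 10.54). Then |LT| = |T − L| = 14.22.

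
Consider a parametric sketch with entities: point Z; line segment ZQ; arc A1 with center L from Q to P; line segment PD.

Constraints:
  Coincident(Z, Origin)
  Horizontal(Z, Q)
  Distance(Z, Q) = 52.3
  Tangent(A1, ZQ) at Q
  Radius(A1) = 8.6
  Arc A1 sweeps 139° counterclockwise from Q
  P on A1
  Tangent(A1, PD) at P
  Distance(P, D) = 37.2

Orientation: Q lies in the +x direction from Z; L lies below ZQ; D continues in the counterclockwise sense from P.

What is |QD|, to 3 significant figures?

45.4

On A1, Q sits at bearing 90° from L; a 139° counterclockwise sweep puts P at bearing 229°, so P = L + 8.6·(cos 229°, sin 229°) = (46.7, -15.1). A1 meets PD tangentially, so LP is at right angles to PD, so PD runs along (−sin 229°, cos 229°); with |PD| = 37.2, D = (74.7, -39.5). Then |QD| = |D − Q| = 45.4.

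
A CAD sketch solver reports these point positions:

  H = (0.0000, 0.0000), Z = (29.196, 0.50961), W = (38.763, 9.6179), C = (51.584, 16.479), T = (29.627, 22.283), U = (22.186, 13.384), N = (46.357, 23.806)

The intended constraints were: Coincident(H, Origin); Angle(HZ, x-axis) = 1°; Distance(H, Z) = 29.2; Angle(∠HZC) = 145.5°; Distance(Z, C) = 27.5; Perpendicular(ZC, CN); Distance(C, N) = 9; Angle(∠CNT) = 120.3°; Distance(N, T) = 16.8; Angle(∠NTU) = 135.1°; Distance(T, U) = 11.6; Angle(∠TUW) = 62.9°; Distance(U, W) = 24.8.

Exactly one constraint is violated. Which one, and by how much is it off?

Distance(U, W) = 24.8 — off by 7.80.

H = (0.00, 0.00) ✓; HZ at 1.000° ✓; |HZ| = 29.20 ✓; ∠HZC = 145.5° ✓; |ZC| = 27.50 ✓; ∠(ZC, CN) = 90.00° ✓; |CN| = 9.000 ✓; ∠CNT = 120.3° ✓; |NT| = 16.80 ✓; ∠NTU = 135.1° ✓; |TU| = 11.60 ✓; ∠TUW = 62.90° ✓; |UW| = 17.00 ✗.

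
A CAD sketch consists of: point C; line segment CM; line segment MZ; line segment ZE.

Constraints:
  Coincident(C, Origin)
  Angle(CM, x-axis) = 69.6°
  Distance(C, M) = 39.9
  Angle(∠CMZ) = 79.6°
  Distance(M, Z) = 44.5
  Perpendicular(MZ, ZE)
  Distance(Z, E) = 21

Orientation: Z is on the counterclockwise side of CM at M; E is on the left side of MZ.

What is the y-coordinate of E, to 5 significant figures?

24.444

C is at the origin; CM runs at 69.6° with length 39.9, so M = 39.9·(cos 69.6°, sin 69.6°) = (13.908, 37.398). ∠CMZ = 79.6°, so MZ runs at 69.6° + (180° − 79.6°) = 170.00° from the x-axis; with |MZ| = 44.5, Z = M + 44.5·(cos 170.00°, sin 170.00°) = (-29.916, 45.125). MZ ⟂ ZE; with |ZE| = 21.0 on the left of MZ, E = Z + 21.0·(-0.17365, -0.98481) = (-33.563, 24.444). So E.y = 24.444.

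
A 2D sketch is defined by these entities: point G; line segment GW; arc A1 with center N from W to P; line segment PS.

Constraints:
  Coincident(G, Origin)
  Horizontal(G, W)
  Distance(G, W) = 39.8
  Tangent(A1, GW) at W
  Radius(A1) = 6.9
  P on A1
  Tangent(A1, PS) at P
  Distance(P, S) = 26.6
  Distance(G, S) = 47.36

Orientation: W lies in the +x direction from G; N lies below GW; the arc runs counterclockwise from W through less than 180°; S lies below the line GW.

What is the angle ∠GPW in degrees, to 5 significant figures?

122.46°

G is at the origin; G and W share the same y with |GW| = 39.8 and W on the +x side, so W = (39.800, 0.0000). A1 meets GW tangentially, so NW is at right angles to GW, so N = W + (0, -6.9) = (39.800, -6.9000). Since NP ⟂ PS (tangency), |NS| = √(6.9² + 26.6²) = 27.480 regardless of where P sits on A1. So S lies on both circle(G, 47.36) and circle(N, 27.480); the below-GW intersection is S = (33.361, -33.615). P is the foot of the tangent from S: P = (32.901, -7.0194).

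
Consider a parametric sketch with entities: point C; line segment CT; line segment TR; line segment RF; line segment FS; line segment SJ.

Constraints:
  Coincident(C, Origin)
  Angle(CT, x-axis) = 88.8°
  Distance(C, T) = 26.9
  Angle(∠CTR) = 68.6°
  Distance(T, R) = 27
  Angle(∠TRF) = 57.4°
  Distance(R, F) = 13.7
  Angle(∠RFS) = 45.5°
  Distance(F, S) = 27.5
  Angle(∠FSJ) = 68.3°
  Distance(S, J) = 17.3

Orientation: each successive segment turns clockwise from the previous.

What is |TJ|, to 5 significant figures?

33.077

∠RFS = 45.5° gives FS at 80.300° from the x-axis; with |FS| = 27.5, S = (18.874, 35.806). ∠FSJ = 68.3° gives SJ at -31.400° from the x-axis; with |SJ| = 17.3, J = (33.640, 26.793). Then |TJ| = |J − T| = 33.077.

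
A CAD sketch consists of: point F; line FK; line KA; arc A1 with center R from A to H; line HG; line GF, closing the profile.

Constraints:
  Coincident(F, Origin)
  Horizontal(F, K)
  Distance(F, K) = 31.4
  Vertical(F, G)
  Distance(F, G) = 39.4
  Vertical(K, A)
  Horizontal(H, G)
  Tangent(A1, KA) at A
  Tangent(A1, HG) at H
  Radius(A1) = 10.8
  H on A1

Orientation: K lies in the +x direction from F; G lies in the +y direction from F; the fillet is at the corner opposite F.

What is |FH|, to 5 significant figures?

44.460

The virtual corner opposite F is at (31.400, 39.400). Since A1 is tangent to KA there, RA ⟂ KA and A1 meets HG tangentially, so RH is at right angles to HG, with radius 10.8, so the center R sits 10.8 in from both sides at R = (20.600, 28.600). That places the tangent points at A = (31.400, 28.600) on KA and H = (20.600, 39.400) on HG. Then |FH| = |H − F| = 44.460.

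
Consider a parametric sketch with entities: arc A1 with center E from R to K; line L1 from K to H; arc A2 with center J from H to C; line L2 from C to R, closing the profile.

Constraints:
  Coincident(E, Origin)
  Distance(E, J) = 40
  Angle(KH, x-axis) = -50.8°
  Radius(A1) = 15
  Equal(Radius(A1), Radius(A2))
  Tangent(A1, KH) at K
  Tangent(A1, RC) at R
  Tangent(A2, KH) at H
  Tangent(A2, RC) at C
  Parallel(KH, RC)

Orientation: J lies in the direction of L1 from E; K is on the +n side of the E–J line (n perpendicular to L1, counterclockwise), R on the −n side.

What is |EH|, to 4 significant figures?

42.72

Tangency of A1 to both parallel lines with radius 15.0 puts K and R at E ± 15.0·n: K = (11.62, 9.480), R = (-11.62, -9.480). Equal radii place H and C the same way about J: H = J + 15.0·n = (36.91, -21.52), C = J − 15.0·n = (13.66, -40.48). Then |EH| = |H − E| = 42.72.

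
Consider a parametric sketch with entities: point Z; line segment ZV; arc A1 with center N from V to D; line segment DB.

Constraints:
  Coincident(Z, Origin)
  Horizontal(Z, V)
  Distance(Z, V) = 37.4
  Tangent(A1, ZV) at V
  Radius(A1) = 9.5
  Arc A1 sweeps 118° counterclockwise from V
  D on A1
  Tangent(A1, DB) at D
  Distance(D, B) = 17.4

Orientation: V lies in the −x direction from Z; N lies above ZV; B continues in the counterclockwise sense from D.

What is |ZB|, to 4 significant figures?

47.35

On A1, V sits at bearing -90° from N; a 118° counterclockwise sweep puts D at bearing 28°, so D = N + 9.5·(cos 28°, sin 28°) = (-29.01, 13.96). The tangent condition forces ND to be normal to DB, so DB runs along (−sin 28°, cos 28°); with |DB| = 17.4, B = (-37.18, 29.32). Then |ZB| = |B − Z| = 47.35.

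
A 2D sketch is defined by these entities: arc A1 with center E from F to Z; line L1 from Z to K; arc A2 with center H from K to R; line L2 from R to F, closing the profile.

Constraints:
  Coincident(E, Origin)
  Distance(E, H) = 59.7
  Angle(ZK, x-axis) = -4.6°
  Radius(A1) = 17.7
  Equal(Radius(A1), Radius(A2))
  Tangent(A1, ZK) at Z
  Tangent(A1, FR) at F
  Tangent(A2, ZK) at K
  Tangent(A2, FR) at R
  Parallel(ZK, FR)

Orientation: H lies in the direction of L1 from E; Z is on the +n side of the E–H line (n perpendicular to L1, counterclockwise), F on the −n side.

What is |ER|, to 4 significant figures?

62.27

The slot axis is L1's direction at -4.6°, so u = (cos -4.6°, sin -4.6°) = (0.9968, -0.08020) and n = (−sin -4.6°, cos -4.6°) = (0.08020, 0.9968). E is at the origin and H lies 59.7 along u from E, so H = 59.7·u = (59.51, -4.788). Tangency of A1 to both parallel lines with radius 17.7 puts Z and F at E ± 17.7·n: Z = (1.420, 17.64), F = (-1.420, -17.64). Equal radii place K and R the same way about H: K = H + 17.7·n = (60.93, 12.86), R = H − 17.7·n = (58.09, -22.43). Then |ER| = |R − E| = 62.27.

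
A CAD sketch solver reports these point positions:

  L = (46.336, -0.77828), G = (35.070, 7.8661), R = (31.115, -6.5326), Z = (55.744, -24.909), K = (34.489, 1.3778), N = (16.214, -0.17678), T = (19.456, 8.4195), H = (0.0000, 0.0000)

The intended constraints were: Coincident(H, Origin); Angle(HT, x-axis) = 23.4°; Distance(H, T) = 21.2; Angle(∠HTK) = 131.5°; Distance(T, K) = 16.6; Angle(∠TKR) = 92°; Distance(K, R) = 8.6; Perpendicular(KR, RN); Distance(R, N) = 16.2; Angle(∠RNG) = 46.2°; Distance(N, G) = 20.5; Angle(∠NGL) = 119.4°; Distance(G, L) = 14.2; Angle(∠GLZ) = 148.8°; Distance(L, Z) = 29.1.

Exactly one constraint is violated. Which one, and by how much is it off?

Distance(L, Z) = 29.1 — off by 3.20.

H = (0.00, 0.00) ✓; HT at 23.40° ✓; |HT| = 21.20 ✓; ∠HTK = 131.5° ✓; |TK| = 16.60 ✓; ∠TKR = 92.00° ✓; |KR| = 8.600 ✓; ∠(KR, RN) = 90.00° ✓; |RN| = 16.20 ✓; ∠RNG = 46.20° ✓; |NG| = 20.50 ✓; ∠NGL = 119.4° ✓; |GL| = 14.20 ✓; ∠GLZ = 148.8° ✓; |LZ| = 25.90 ✗.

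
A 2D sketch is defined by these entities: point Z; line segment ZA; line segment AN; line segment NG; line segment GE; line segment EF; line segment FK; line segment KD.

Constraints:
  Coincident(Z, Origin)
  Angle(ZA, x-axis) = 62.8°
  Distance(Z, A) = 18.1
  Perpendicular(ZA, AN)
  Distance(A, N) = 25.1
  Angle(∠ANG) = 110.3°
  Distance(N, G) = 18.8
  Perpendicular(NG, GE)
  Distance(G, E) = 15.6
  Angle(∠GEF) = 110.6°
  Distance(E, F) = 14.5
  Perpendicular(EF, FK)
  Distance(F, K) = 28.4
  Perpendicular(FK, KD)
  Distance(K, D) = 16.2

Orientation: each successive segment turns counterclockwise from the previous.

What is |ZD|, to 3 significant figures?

41.5

Z is at the origin; ZA runs at 62.8° with length 18.1, so A = (8.27, 16.1). The perpendicularity gives AN at right angles to ZA, so AN runs at 153°; with |AN| = 25.1, N = (-14.1, 27.6). ∠ANG = 110.3° gives NG at -138° from the x-axis; with |NG| = 18.8, G = (-27.9, 14.9). NG is perpendicular to GE, so GE runs at -47.5°; with |GE| = 15.6, E = (-17.4, 3.37). ∠GEF = 110.6° gives EF at 21.9° from the x-axis; with |EF| = 14.5, F = (-3.92, 8.78). EF ⟂ FK, so FK runs at 112°; with |FK| = 28.4, K = (-14.5, 35.1). FK is perpendicular to KD, so KD runs at -158°; with |KD| = 16.2, D = (-29.5, 29.1). Then |ZD| = |D − Z| = 41.5.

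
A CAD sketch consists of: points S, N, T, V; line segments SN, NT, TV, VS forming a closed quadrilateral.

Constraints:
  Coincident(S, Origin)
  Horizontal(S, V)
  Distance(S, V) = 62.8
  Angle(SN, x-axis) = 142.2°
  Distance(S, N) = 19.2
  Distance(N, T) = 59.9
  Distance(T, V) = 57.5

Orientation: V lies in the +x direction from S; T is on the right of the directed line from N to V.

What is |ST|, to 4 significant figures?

41.96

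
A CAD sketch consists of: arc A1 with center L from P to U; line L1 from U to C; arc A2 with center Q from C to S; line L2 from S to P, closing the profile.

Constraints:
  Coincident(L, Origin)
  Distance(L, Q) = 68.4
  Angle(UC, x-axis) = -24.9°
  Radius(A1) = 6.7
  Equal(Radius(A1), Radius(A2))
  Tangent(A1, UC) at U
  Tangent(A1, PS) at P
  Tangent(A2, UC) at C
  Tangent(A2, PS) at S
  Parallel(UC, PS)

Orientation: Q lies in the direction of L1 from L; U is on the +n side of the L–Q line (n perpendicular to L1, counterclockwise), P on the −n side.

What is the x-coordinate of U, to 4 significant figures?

2.821

The slot axis is L1's direction at -24.9°, so u = (cos -24.9°, sin -24.9°) = (0.9070, -0.4210) and n = (−sin -24.9°, cos -24.9°) = (0.4210, 0.9070). L is at the origin and Q lies 68.4 along u from L, so Q = 68.4·u = (62.04, -28.80). Tangency of A1 to both parallel lines with radius 6.7 puts U and P at L ± 6.7·n: U = (2.821, 6.077), P = (-2.821, -6.077). So U.x = 2.821.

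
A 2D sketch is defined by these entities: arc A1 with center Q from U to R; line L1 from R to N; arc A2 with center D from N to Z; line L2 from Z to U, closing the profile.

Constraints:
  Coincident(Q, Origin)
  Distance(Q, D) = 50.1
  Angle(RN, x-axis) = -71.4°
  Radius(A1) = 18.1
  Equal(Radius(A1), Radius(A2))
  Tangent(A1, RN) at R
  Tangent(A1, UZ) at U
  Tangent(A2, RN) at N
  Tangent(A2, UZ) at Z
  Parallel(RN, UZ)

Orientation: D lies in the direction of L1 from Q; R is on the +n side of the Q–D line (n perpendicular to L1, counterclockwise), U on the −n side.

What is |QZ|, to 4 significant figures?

53.27

The slot axis is L1's direction at -71.4°, so u = (cos -71.4°, sin -71.4°) = (0.3190, -0.9478) and n = (−sin -71.4°, cos -71.4°) = (0.9478, 0.3190). Q is at the origin and D lies 50.1 along u from Q, so D = 50.1·u = (15.98, -47.48). Tangency of A1 to both parallel lines with radius 18.1 puts R and U at Q ± 18.1·n: R = (17.15, 5.773), U = (-17.15, -5.773). Equal radii place N and Z the same way about D: N = D + 18.1·n = (33.13, -41.71), Z = D − 18.1·n = (-1.175, -53.26). Then |QZ| = |Z − Q| = 53.27.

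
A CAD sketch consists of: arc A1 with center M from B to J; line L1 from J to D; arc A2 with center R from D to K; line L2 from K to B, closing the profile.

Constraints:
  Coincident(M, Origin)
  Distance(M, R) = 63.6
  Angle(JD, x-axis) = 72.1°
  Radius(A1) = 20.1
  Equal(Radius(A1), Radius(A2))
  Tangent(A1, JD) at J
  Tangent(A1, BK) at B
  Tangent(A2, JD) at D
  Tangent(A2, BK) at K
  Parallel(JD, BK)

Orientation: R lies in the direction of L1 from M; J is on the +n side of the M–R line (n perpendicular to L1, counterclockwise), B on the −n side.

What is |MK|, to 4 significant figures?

66.70

Tangency of A1 to both parallel lines with radius 20.1 puts J and B at M ± 20.1·n: J = (-19.13, 6.178), B = (19.13, -6.178). Equal radii place D and K the same way about R: D = R + 20.1·n = (0.4208, 66.70), K = R − 20.1·n = (38.67, 54.34). Then |MK| = |K − M| = 66.70.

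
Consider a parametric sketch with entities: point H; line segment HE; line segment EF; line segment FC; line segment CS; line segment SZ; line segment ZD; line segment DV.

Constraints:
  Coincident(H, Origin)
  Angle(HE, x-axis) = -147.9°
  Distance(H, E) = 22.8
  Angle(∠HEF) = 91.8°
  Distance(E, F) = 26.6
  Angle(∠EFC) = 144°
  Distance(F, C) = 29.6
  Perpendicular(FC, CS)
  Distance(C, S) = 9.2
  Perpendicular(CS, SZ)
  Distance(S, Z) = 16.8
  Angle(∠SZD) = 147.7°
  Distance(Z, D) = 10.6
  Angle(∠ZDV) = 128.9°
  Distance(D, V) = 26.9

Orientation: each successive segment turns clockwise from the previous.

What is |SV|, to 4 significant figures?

43.37

H is at the origin; HE runs at -147.9° with length 22.8, so E = (-19.31, -12.12). ∠HEF = 91.8° gives EF at 123.9° from the x-axis; with |EF| = 26.6, F = (-34.15, 9.962). ∠EFC = 144.0° gives FC at 87.90° from the x-axis; with |FC| = 29.6, C = (-33.07, 39.54). The perpendicularity gives CS at right angles to FC, so CS runs at -2.100°; with |CS| = 9.2, S = (-23.87, 39.21). CS is perpendicular to SZ, so SZ runs at -92.10°; with |SZ| = 16.8, Z = (-24.49, 22.42). ∠SZD = 147.7° gives ZD at -124.4° from the x-axis; with |ZD| = 10.6, D = (-30.48, 13.67). ∠ZDV = 128.9° gives DV at -175.5° from the x-axis; with |DV| = 26.9, V = (-57.29, 11.56). Then |SV| = |V − S| = 43.37.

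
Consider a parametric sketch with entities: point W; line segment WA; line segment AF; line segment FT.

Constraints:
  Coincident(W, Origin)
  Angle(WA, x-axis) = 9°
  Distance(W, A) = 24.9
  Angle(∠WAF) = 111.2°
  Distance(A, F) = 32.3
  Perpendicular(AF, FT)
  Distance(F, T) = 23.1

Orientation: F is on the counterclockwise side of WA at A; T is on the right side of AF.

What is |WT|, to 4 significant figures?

62.06

W is at the origin; WA runs at 9.0° with length 24.9, so A = 24.9·(cos 9.0°, sin 9.0°) = (24.59, 3.895). ∠WAF = 111.2°, so AF runs at 9.0° + (180° − 111.2°) = 77.80° from the x-axis; with |AF| = 32.3, F = A + 32.3·(cos 77.80°, sin 77.80°) = (31.42, 35.47). AF is perpendicular to FT; with |FT| = 23.1 on the right of AF, T = F + 23.1·(0.9774, -0.2113) = (54.00, 30.58). Then |WT| = |T − W| = 62.06.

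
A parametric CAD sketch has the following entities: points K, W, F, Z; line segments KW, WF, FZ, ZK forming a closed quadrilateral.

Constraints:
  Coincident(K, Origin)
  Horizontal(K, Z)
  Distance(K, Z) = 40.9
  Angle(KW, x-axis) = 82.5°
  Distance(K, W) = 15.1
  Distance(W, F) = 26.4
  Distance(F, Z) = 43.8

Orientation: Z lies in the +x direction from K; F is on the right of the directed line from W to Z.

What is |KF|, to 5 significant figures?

11.300

K is at the origin; K and Z share the same y with |KZ| = 40.9 and Z in +x, so Z = (40.9, 0). KW runs at 82.5° with |KW| = 15.1, so W = (1.9709, 14.971). F is determined by |WF| = 26.4 and |FZ| = 43.8 together: it lies at the intersection of circle(W, 26.4) and circle(Z, 43.8). With |WZ| = 41.708, the foot of the radical line on WZ is 6.2112 from W and the perpendicular offset is √(26.4² − 6.2112²) = 25.659. Taking the right-of-WZ solution: F = (-1.4418, -11.208).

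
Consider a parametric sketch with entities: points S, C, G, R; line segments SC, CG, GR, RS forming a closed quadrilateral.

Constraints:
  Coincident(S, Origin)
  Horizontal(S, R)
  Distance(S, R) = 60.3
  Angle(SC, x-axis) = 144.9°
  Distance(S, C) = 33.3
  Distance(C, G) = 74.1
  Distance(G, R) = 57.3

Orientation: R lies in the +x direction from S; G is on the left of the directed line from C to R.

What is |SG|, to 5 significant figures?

65.634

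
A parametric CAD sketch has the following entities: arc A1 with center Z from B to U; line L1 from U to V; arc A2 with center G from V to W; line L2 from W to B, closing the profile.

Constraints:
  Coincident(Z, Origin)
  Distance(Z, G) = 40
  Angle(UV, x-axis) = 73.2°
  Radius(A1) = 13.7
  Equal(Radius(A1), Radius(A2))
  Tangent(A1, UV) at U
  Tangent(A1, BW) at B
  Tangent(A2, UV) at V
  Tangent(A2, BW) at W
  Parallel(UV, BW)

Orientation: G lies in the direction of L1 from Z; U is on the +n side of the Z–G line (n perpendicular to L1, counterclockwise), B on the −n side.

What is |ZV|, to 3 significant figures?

42.3

The slot axis is L1's direction at 73.2°, so u = (cos 73.2°, sin 73.2°) = (0.289, 0.957) and n = (−sin 73.2°, cos 73.2°) = (-0.957, 0.289). Z is at the origin and G lies 40.0 along u from Z, so G = 40.0·u = (11.6, 38.3). Tangency of A1 to both parallel lines with radius 13.7 puts U and B at Z ± 13.7·n: U = (-13.1, 3.96), B = (13.1, -3.96). Equal radii place V and W the same way about G: V = G + 13.7·n = (-1.55, 42.3), W = G − 13.7·n = (24.7, 34.3). Then |ZV| = |V − Z| = 42.3.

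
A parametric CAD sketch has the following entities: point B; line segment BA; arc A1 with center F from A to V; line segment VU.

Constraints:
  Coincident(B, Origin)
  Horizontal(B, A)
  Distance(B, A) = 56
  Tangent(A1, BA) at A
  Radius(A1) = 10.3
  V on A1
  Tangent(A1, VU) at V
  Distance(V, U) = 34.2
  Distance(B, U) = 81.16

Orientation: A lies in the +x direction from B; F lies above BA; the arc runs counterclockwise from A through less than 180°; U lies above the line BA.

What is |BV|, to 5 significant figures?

66.986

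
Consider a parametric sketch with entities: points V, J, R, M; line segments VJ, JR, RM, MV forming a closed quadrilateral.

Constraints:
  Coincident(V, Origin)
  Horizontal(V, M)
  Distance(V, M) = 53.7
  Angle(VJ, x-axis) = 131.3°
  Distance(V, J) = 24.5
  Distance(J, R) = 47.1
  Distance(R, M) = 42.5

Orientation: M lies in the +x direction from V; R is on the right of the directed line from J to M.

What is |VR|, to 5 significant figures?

22.600

Checks: |JR| = 47.10 ✓; |RM| = 42.50 ✓.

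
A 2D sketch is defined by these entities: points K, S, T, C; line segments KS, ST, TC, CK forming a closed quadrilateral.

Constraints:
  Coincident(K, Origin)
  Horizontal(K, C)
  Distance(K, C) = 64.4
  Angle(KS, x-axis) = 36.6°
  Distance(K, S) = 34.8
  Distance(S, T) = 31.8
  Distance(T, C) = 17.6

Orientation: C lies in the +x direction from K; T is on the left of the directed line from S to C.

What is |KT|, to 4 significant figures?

61.86

K is at the origin; KC is horizontal with |KC| = 64.4 and C in +x, so C = (64.4, 0). KS runs at 36.6° with |KS| = 34.8, so S = (27.94, 20.75). T is determined by |ST| = 31.8 and |TC| = 17.6 together: it lies at the intersection of circle(S, 31.8) and circle(C, 17.6). With |SC| = 41.95, the foot of the radical line on SC is 29.34 from S and the perpendicular offset is √(31.8² − 29.34²) = 12.27. Taking the left-of-SC solution: T = (59.50, 16.91).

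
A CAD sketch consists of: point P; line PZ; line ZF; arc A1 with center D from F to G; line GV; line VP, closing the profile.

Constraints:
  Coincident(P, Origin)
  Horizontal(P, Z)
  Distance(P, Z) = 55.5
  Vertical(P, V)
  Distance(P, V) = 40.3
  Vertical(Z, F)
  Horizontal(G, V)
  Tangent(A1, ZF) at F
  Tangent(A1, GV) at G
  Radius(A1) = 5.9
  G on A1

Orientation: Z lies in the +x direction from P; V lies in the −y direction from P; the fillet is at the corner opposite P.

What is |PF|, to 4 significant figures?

65.30

P is at the origin; PZ is horizontal with |PZ| = 55.5 and Z on the +x side, so Z = (55.50, 0.000). P and V share the same x with |PV| = 40.3 and V on the −y side, so V = (0.000, -40.30). The virtual corner opposite P is at (55.50, -40.30). The tangent condition forces DF to be normal to ZF and A1 meets GV tangentially, so DG is at right angles to GV, with radius 5.9, so the center D sits 5.9 in from both sides at D = (49.60, -34.40). That places the tangent points at F = (55.50, -34.40) on ZF and G = (49.60, -40.30) on GV. Then |PF| = |F − P| = 65.30.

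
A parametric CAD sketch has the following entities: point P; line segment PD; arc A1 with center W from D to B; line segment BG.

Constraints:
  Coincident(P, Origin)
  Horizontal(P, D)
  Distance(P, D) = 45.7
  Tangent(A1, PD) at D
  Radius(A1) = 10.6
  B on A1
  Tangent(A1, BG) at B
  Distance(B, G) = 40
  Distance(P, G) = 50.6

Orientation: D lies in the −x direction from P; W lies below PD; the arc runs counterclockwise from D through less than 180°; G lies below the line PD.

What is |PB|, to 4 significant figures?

55.91

P is at the origin; PD is horizontal with |PD| = 45.7 and D on the −x side, so D = (-45.70, 0.000). A1 meets PD tangentially, so WD is at right angles to PD, so W = D + (0, -10.6) = (-45.70, -10.60). Since WB ⟂ BG (tangency), |WG| = √(10.6² + 40.0²) = 41.38 regardless of where B sits on A1. So G lies on both circle(P, 50.6) and circle(W, 41.38); the below-PD intersection is G = (-22.89, -45.13). B is the foot of the tangent from G: B = (-52.75, -18.51).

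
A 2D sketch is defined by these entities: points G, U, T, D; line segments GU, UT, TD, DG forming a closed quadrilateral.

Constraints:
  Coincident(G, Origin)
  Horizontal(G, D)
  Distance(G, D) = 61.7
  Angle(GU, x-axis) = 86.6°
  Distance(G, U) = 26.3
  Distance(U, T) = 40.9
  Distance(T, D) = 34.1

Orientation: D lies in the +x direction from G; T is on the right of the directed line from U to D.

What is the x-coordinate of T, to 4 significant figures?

27.97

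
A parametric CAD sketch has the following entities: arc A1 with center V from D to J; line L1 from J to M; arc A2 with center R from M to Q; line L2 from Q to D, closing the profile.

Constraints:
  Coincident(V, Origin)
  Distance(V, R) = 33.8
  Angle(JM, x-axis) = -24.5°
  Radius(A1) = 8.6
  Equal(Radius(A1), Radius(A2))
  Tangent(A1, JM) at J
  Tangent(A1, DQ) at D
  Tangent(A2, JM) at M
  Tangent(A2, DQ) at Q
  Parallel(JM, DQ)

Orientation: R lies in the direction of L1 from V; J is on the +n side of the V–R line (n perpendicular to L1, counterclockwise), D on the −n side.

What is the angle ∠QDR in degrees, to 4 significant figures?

14.28°

The slot axis is L1's direction at -24.5°, so u = (cos -24.5°, sin -24.5°) = (0.9100, -0.4147) and n = (−sin -24.5°, cos -24.5°) = (0.4147, 0.9100). V is at the origin and R lies 33.8 along u from V, so R = 33.8·u = (30.76, -14.02). Tangency of A1 to both parallel lines with radius 8.6 puts J and D at V ± 8.6·n: J = (3.566, 7.826), D = (-3.566, -7.826). Equal radii place M and Q the same way about R: M = R + 8.6·n = (34.32, -6.191), Q = R − 8.6·n = (27.19, -21.84). Then cos ∠QDR = DQ·DR / (|DQ||DR|), giving 14.28°.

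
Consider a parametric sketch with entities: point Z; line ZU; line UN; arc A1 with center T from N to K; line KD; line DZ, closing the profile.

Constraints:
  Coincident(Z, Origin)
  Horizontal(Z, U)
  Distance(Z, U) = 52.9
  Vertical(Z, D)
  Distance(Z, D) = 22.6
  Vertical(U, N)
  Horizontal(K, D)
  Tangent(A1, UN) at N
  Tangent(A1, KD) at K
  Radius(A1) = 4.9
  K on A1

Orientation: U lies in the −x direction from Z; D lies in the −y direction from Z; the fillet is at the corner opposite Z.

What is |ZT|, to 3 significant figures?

51.2

Z and D share the same x with |ZD| = 22.6 and D on the −y side, so D = (0.00, -22.6). The virtual corner opposite Z is at (-52.9, -22.6). Since A1 is tangent to UN there, TN ⟂ UN and since A1 is tangent to KD there, TK ⟂ KD, with radius 4.9, so the center T sits 4.9 in from both sides at T = (-48.0, -17.7). Then |ZT| = |T − Z| = 51.2.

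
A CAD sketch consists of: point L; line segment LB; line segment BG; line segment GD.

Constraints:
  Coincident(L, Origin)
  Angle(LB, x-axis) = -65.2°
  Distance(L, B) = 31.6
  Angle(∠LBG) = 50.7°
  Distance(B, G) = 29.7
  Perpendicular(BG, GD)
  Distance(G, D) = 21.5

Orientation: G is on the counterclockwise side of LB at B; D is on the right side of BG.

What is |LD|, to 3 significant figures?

47.0

L is at the origin; LB runs at -65.2° with length 31.6, so B = 31.6·(cos -65.2°, sin -65.2°) = (13.3, -28.7). ∠LBG = 50.7°, so BG runs at -65.2° + (180° − 50.7°) = 64.1° from the x-axis; with |BG| = 29.7, G = B + 29.7·(cos 64.1°, sin 64.1°) = (26.2, -1.97). BG ⟂ GD; with |GD| = 21.5 on the right of BG, D = G + 21.5·(0.900, -0.437) = (45.6, -11.4). Then |LD| = |D − L| = 47.0.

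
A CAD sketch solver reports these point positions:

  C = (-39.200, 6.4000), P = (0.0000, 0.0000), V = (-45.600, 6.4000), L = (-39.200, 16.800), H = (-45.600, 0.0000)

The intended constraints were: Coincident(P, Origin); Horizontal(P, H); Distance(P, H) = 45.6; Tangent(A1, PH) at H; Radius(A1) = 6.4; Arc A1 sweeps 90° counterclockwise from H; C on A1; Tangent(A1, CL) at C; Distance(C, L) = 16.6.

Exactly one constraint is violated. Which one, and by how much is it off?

Distance(C, L) = 16.6 — off by 6.20.

P = (0.00, 0.00) ✓; P.y = 0.00, H.y = 0.00 ✓; |PH| = 45.60 ✓; ∠(VH, HP) = 90.00° ✓; |VH| = 6.400 ✓; bearing(V→C) − bearing(V→H) = 90.00° ✓; |VC| = 6.400 ✓; ∠(VC, CL) = 90.00° ✓; |CL| = 10.40 ✗.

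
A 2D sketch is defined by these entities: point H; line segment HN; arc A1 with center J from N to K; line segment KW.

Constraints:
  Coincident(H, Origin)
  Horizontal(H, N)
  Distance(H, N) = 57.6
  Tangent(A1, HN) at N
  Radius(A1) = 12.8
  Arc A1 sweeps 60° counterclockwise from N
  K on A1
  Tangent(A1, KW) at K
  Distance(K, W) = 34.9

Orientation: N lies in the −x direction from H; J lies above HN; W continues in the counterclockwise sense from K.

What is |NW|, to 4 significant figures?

46.43

H is at the origin; HN is horizontal with |HN| = 57.6 and N on the −x side, so N = (-57.60, 0.000). The tangent condition forces JN to be normal to HN, so J = N + (0, 12.8) = (-57.60, 12.80). On A1, N sits at bearing -90° from J; a 60° counterclockwise sweep puts K at bearing -30°, so K = J + 12.8·(cos -30°, sin -30°) = (-46.51, 6.400). Tangency of A1 to KW means the radius JK is perpendicular to KW, so KW runs along (−sin -30°, cos -30°); with |KW| = 34.9, W = (-29.06, 36.62). Then |NW| = |W − N| = 46.43.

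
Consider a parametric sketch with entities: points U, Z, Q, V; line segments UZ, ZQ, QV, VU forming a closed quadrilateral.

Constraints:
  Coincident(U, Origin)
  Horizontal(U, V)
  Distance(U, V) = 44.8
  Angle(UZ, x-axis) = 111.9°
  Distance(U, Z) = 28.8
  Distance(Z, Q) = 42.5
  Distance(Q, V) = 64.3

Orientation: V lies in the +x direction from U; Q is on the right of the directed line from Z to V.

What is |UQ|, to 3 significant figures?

23.3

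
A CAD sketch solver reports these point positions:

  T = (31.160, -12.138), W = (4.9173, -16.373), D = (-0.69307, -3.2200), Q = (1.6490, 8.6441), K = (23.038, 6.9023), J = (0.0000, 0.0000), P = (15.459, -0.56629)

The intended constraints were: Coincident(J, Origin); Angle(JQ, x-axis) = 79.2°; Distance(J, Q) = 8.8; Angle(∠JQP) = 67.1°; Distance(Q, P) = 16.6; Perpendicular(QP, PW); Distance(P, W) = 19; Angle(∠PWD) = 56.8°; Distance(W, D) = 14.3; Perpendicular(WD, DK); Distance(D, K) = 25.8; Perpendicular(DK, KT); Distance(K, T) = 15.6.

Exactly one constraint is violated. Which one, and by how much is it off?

Distance(K, T) = 15.6 — off by 5.10.

J = (0.00, 0.00) ✓; JQ at 79.20° ✓; |JQ| = 8.800 ✓; ∠JQP = 67.10° ✓; |QP| = 16.60 ✓; ∠(QP, PW) = 90.00° ✓; |PW| = 19.00 ✓; ∠PWD = 56.80° ✓; |WD| = 14.30 ✓; ∠(WD, DK) = 90.00° ✓; |DK| = 25.80 ✓; ∠(DK, KT) = 90.00° ✓; |KT| = 20.70 ✗.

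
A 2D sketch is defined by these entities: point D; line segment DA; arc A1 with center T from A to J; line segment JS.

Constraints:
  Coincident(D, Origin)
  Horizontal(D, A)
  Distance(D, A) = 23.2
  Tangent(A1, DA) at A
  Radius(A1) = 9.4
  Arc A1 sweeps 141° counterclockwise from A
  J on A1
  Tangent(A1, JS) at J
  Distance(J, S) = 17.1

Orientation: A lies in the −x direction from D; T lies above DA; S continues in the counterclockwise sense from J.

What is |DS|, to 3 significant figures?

41.1

D is at the origin; DA is horizontal with |DA| = 23.2 and A on the −x side, so A = (-23.2, 0.00). A1 meets DA tangentially, so TA is at right angles to DA, so T = A + (0, 9.4) = (-23.2, 9.40). On A1, A sits at bearing -90° from T; a 141° counterclockwise sweep puts J at bearing 51°, so J = T + 9.4·(cos 51°, sin 51°) = (-17.3, 16.7). Tangency of A1 to JS means the radius TJ is perpendicular to JS, so JS runs along (−sin 51°, cos 51°); with |JS| = 17.1, S = (-30.6, 27.5). Then |DS| = |S − D| = 41.1.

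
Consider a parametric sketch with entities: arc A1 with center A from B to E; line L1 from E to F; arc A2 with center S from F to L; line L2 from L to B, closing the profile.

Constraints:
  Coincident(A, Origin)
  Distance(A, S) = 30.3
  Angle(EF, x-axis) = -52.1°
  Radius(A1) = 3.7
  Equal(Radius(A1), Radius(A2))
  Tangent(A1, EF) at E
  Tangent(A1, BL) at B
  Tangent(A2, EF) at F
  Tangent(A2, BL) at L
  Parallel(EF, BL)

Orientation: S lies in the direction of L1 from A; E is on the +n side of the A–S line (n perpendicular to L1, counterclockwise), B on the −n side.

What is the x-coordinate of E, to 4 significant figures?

2.920

The slot axis is L1's direction at -52.1°, so u = (cos -52.1°, sin -52.1°) = (0.6143, -0.7891) and n = (−sin -52.1°, cos -52.1°) = (0.7891, 0.6143). A is at the origin and S lies 30.3 along u from A, so S = 30.3·u = (18.61, -23.91). Tangency of A1 to both parallel lines with radius 3.7 puts E and B at A ± 3.7·n: E = (2.920, 2.273), B = (-2.920, -2.273). So E.x = 2.920.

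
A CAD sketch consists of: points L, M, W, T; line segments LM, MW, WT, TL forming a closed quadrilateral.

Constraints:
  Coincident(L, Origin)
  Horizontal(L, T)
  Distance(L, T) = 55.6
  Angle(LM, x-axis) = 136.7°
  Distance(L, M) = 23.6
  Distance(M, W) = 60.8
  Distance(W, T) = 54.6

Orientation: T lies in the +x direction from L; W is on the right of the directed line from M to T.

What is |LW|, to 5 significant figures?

38.568

L is at the origin; L and T share the same y with |LT| = 55.6 and T in +x, so T = (55.6, 0). LM runs at 136.7° with |LM| = 23.6, so M = (-17.175, 16.185). W is determined by |MW| = 60.8 and |WT| = 54.6 together: it lies at the intersection of circle(M, 60.8) and circle(T, 54.6). With |MT| = 74.554, the foot of the radical line on MT is 42.075 from M and the perpendicular offset is √(60.8² − 42.075²) = 43.890. Taking the right-of-MT solution: W = (14.368, -35.792).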